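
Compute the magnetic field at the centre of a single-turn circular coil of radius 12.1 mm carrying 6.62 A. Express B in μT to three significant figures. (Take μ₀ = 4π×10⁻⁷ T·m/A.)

B ≈ 344 μT

At the centre of a circular loop the Biot–Savart law gives B = μ₀I/(2R).
B = (4π×10⁻⁷ × 6.62) / (2 × 0.0121) = 3.44×10⁻⁴ T.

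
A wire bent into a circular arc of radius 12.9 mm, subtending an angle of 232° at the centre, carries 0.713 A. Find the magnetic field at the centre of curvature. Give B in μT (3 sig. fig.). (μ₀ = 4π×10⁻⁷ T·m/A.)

The Biot–Savart field of a circular arc at its centre is B = μ₀Iφ/(4πR), with φ = 4.049 rad.
B = (4π×10⁻⁷ × 0.713 × 4.049) / (4π × 0.0129) = 2.24×10⁻⁵ T.

B ≈ 22.4 μT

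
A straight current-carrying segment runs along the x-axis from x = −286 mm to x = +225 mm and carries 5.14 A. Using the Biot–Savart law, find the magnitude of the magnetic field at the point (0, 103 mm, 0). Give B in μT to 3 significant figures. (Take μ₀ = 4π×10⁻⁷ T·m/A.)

For a finite straight segment, B = (μ₀I/4πd)(sinθ₁ + sinθ₂), where θ₁, θ₂ are the angles from the perpendicular to each end.
The perpendicular distance is d = 0.103 m; the end-offsets along the wire are a = 0.286 m and b = 0.225 m.
sinθ₁ = 0.286/√(0.286²+0.103²) = 0.9408; sinθ₂ = 0.225/√(0.225²+0.103²) = 0.9093.
B = (4π×10⁻⁷ × 5.14) / (4π × 0.103) × (0.9408 + 0.9093) = 9.23×10⁻⁶ T.

B ≈ 9.23 μT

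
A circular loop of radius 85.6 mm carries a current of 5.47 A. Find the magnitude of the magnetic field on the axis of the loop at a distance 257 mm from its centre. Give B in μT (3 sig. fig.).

On the axis of a circular loop, B = μ₀IR² / [2(R²+z²)^(3/2)].
R² + z² = (0.0856)² + (0.257)² = 0.07338 m², and (R²+z²)^(3/2) = 1.99×10⁻² m³.
B = (4π×10⁻⁷ × 5.47 × 0.007327) / (2 × 1.99×10⁻²) = 1.27×10⁻⁶ T.

B ≈ 1.27 μT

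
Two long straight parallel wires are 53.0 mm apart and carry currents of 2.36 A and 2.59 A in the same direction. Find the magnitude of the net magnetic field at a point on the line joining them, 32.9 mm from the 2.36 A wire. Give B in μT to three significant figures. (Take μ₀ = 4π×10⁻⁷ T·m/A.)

Each long wire gives B = μ₀I/(2πd). Distances are d₁ = 0.0329 m and d₂ = 0.0201 m.
B₁ = 1.43×10⁻⁵ T, B₂ = 2.58×10⁻⁵ T.
Between parallel currents the two contributions point in opposite directions, so they subtract. B = |B₁ − B₂| = |1.43×10⁻⁵ − 2.58×10⁻⁵| = 1.14×10⁻⁵ T.

B ≈ 11.4 μT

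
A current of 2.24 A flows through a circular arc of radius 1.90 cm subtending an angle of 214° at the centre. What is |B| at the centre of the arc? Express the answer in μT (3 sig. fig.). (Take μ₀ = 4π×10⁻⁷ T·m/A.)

The Biot–Savart field of a circular arc at its centre is B = μ₀Iφ/(4πR), with φ = 3.735 rad.
B = (4π×10⁻⁷ × 2.24 × 3.735) / (4π × 0.019) = 4.40×10⁻⁵ T.

B ≈ 44.0 μT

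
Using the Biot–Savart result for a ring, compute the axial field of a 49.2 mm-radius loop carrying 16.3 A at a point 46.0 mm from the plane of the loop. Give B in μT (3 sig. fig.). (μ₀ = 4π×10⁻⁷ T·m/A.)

B ≈ 81.1 μT

On the axis of a circular loop, B = μ₀IR² / [2(R²+z²)^(3/2)].
R² + z² = (0.0492)² + (0.046)² = 0.004537 m², and (R²+z²)^(3/2) = 3.06×10⁻⁴ m³.
B = (4π×10⁻⁷ × 16.3 × 0.002421) / (2 × 3.06×10⁻⁴) = 8.11×10⁻⁵ T.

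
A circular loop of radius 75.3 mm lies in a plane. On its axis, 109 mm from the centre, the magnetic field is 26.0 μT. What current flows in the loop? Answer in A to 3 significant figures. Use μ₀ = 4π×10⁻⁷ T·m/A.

I ≈ 17.0 A

On the axis of a loop, B = μ₀IR²/[2(R²+z²)^(3/2)], so I = 2B(R²+z²)^(3/2)/(μ₀R²).
R² + z² = 0.00567 + 0.01188 = 0.01755 m²; raised to 3/2 gives 2.33×10⁻³ m³.
I = 2 × 2.60×10⁻⁵ × 2.33×10⁻³ / (1.26×10⁻⁶ × 0.00567) = 17.0 A.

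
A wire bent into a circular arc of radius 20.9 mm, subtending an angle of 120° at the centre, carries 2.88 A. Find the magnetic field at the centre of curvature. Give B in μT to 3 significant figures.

The Biot–Savart field of a circular arc at its centre is B = μ₀Iφ/(4πR), with φ = 2.094 rad.
B = (4π×10⁻⁷ × 2.88 × 2.094) / (4π × 0.0209) = 2.89×10⁻⁵ T.

B ≈ 28.9 μT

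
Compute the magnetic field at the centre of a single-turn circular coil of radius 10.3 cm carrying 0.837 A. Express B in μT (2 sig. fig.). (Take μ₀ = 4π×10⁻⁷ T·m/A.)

B ≈ 5.1 μT

At the centre of a circular loop the Biot–Savart law gives B = μ₀I/(2R).
B = (4π×10⁻⁷ × 0.837) / (2 × 0.103) = 5.11×10⁻⁶ T.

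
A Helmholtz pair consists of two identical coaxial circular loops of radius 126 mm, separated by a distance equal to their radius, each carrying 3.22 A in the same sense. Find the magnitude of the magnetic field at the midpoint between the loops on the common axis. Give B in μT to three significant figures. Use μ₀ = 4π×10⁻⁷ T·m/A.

B ≈ 23.0 μT

Each loop contributes B = μ₀IR²/[2(R²+z²)^(3/2)] on the axis, with z measured from that loop.
Loop 1 (z = 0.063 m): B₁ = 1.15×10⁻⁵ T. Loop 2 (z = 0.063 m): B₂ = 1.15×10⁻⁵ T.
The fields add: B = B₁ + B₂ = 2.30×10⁻⁵ T.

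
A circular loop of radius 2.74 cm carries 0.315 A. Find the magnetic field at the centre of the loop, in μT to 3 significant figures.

At the centre of a circular loop the Biot–Savart law gives B = μ₀I/(2R).
B = (4π×10⁻⁷ × 0.315) / (2 × 0.0274) = 7.22×10⁻⁶ T.

B ≈ 7.22 μT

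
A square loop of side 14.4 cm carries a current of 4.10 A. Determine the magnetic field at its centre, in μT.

Each side is a finite straight segment at perpendicular distance d = a/(2 tan(π/4)) = 0.072 m from the centre, with end-angles ±π/4.
One side contributes B₁ = (μ₀I/4πd)·2 sin(π/4) = 8.05×10⁻⁶ T.
All 4 sides add in the same direction: B = 4 × 8.05×10⁻⁶ = 3.22×10⁻⁵ T.

B ≈ 32.2 μT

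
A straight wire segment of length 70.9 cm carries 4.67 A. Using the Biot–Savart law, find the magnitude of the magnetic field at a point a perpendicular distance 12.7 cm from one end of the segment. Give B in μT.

For a finite straight segment, B = (μ₀I/4πd)(sinθ₁ + sinθ₂), where θ₁, θ₂ are the angles from the perpendicular to each end.
The perpendicular foot is at one end, so the two end-offsets along the wire are 0 and L = 0.709 m.
sinθ₁ = 0/√(0²+0.127²) = 0.0000; sinθ₂ = 0.709/√(0.709²+0.127²) = 0.9843.
B = (4π×10⁻⁷ × 4.67) / (4π × 0.127) × (0.0000 + 0.9843) = 3.62×10⁻⁶ T.

B ≈ 3.62 μT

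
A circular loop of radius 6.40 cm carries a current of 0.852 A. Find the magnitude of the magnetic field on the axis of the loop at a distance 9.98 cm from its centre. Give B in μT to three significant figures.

B ≈ 1.32 μT

On the axis of a circular loop, B = μ₀IR² / [2(R²+z²)^(3/2)].
R² + z² = (0.064)² + (0.0998)² = 0.01406 m², and (R²+z²)^(3/2) = 1.67×10⁻³ m³.
B = (4π×10⁻⁷ × 0.852 × 0.004096) / (2 × 1.67×10⁻³) = 1.32×10⁻⁶ T.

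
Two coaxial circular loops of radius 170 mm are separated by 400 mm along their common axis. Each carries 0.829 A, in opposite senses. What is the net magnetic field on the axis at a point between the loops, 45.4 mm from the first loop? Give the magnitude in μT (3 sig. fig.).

B ≈ 2.52 μT

Each loop contributes B = μ₀IR²/[2(R²+z²)^(3/2)] on the axis, with z measured from that loop.
Loop 1 (z = 0.0454 m): B₁ = 2.76×10⁻⁶ T. Loop 2 (z = 0.3546 m): B₂ = 2.48×10⁻⁷ T.
The fields oppose: B = |B₁ − B₂| = 2.52×10⁻⁶ T.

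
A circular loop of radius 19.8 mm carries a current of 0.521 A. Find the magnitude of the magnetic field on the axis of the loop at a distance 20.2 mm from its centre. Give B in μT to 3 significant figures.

B ≈ 5.67 μT

On the axis of a circular loop, B = μ₀IR² / [2(R²+z²)^(3/2)].
R² + z² = (0.0198)² + (0.0202)² = 0.0008001 m², and (R²+z²)^(3/2) = 2.26×10⁻⁵ m³.
B = (4π×10⁻⁷ × 0.521 × 0.000392) / (2 × 2.26×10⁻⁵) = 5.67×10⁻⁶ T.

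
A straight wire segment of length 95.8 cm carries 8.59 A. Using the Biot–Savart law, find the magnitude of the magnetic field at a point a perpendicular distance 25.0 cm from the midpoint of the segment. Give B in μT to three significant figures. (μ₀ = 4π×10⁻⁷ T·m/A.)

B ≈ 6.09 μT

For a finite straight segment, B = (μ₀I/4πd)(sinθ₁ + sinθ₂), where θ₁, θ₂ are the angles from the perpendicular to each end.
The perpendicular from the point meets the wire at its midpoint, so each end is L/2 = 0.479 m away along the wire.
sinθ₁ = 0.479/√(0.479²+0.25²) = 0.8865; sinθ₂ = 0.479/√(0.479²+0.25²) = 0.8865.
B = (4π×10⁻⁷ × 8.59) / (4π × 0.25) × (0.8865 + 0.8865) = 6.09×10⁻⁶ T.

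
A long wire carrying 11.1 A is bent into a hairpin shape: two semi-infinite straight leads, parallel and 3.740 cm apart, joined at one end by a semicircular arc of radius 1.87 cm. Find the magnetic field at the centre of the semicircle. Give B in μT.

The semicircular arc contributes B_arc = μ₀I·π/(4πR) = μ₀I/(4R) = 1.86×10⁻⁴ T.
Each semi-infinite lead is at perpendicular distance R = 0.0187 m from the centre, with the perpendicular foot at its near end, so it contributes μ₀I/(4πR); both point the same way, together 1.19×10⁻⁴ T.
Arc and leads all point the same direction: B = 1.86×10⁻⁴ + 1.19×10⁻⁴ = 3.05×10⁻⁴ T.

B ≈ 305 μT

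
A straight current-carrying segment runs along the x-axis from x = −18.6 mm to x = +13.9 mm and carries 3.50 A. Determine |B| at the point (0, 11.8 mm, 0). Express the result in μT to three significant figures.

B ≈ 47.7 μT

For a finite straight segment, B = (μ₀I/4πd)(sinθ₁ + sinθ₂), where θ₁, θ₂ are the angles from the perpendicular to each end.
The perpendicular distance is d = 0.0118 m; the end-offsets along the wire are a = 0.0186 m and b = 0.0139 m.
sinθ₁ = 0.0186/√(0.0186²+0.0118²) = 0.8444; sinθ₂ = 0.0139/√(0.0139²+0.0118²) = 0.7623.
B = (4π×10⁻⁷ × 3.50) / (4π × 0.0118) × (0.8444 + 0.7623) = 4.77×10⁻⁵ T.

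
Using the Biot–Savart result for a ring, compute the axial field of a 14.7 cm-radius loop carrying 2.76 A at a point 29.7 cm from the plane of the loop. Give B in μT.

On the axis of a circular loop, B = μ₀IR² / [2(R²+z²)^(3/2)].
R² + z² = (0.147)² + (0.297)² = 0.1098 m², and (R²+z²)^(3/2) = 3.64×10⁻² m³.
B = (4π×10⁻⁷ × 2.76 × 0.02161) / (2 × 3.64×10⁻²) = 1.03×10⁻⁶ T.

B ≈ 1.03 μT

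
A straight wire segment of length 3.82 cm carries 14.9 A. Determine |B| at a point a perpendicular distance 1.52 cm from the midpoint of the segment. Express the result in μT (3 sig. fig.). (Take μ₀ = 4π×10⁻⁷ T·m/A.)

B ≈ 153 μT

For a finite straight segment, B = (μ₀I/4πd)(sinθ₁ + sinθ₂), where θ₁, θ₂ are the angles from the perpendicular to each end.
The perpendicular from the point meets the wire at its midpoint, so each end is L/2 = 0.0191 m away along the wire.
sinθ₁ = 0.0191/√(0.0191²+0.0152²) = 0.7825; sinθ₂ = 0.0191/√(0.0191²+0.0152²) = 0.7825.
B = (4π×10⁻⁷ × 14.9) / (4π × 0.0152) × (0.7825 + 0.7825) = 1.53×10⁻⁴ T.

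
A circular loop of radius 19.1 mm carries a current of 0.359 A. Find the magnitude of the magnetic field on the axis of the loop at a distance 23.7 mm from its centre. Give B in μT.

On the axis of a circular loop, B = μ₀IR² / [2(R²+z²)^(3/2)].
R² + z² = (0.0191)² + (0.0237)² = 0.0009265 m², and (R²+z²)^(3/2) = 2.82×10⁻⁵ m³.
B = (4π×10⁻⁷ × 0.359 × 0.0003648) / (2 × 2.82×10⁻⁵) = 2.92×10⁻⁶ T.

B ≈ 2.92 μT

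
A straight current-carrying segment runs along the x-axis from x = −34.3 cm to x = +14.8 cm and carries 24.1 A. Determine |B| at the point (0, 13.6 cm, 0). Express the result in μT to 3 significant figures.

For a finite straight segment, B = (μ₀I/4πd)(sinθ₁ + sinθ₂), where θ₁, θ₂ are the angles from the perpendicular to each end.
The perpendicular distance is d = 0.136 m; the end-offsets along the wire are a = 0.343 m and b = 0.148 m.
sinθ₁ = 0.343/√(0.343²+0.136²) = 0.9296; sinθ₂ = 0.148/√(0.148²+0.136²) = 0.7363.
B = (4π×10⁻⁷ × 24.1) / (4π × 0.136) × (0.9296 + 0.7363) = 2.95×10⁻⁵ T.

B ≈ 29.5 μT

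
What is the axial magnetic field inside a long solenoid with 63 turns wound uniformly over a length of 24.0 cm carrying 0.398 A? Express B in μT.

B ≈ 131 μT

Inside a long solenoid, B = μ₀nI with n = 262.5 turns/m.
B = 4π×10⁻⁷ × 262.5 × 0.398 = 1.31×10⁻⁴ T.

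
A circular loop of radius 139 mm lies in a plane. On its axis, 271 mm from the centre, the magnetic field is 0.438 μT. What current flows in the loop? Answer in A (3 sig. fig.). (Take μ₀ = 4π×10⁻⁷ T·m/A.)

I ≈ 1.02 A

On the axis of a loop, B = μ₀IR²/[2(R²+z²)^(3/2)], so I = 2B(R²+z²)^(3/2)/(μ₀R²).
R² + z² = 0.01932 + 0.07344 = 0.09276 m²; raised to 3/2 gives 2.83×10⁻² m³.
I = 2 × 4.38×10⁻⁷ × 2.83×10⁻² / (1.26×10⁻⁶ × 0.01932) = 1.02 A.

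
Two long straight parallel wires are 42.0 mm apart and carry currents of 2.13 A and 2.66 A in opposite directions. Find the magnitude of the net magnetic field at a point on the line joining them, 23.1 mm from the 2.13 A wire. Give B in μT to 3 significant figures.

B ≈ 46.6 μT

Each long wire gives B = μ₀I/(2πd). Distances are d₁ = 0.0231 m and d₂ = 0.0189 m.
B₁ = 1.84×10⁻⁵ T, B₂ = 2.81×10⁻⁵ T.
Between antiparallel currents both contributions point the same way, so they add. B = B₁ + B₂ = 1.84×10⁻⁵ + 2.81×10⁻⁵ = 4.66×10⁻⁵ T.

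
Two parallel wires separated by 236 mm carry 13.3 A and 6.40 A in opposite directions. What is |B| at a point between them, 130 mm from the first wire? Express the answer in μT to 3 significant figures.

B ≈ 32.5 μT

Each long wire gives B = μ₀I/(2πd). Distances are d₁ = 0.13 m and d₂ = 0.106 m.
B₁ = 2.05×10⁻⁵ T, B₂ = 1.21×10⁻⁵ T.
Between antiparallel currents both contributions point the same way, so they add. B = B₁ + B₂ = 2.05×10⁻⁵ + 1.21×10⁻⁵ = 3.25×10⁻⁵ T.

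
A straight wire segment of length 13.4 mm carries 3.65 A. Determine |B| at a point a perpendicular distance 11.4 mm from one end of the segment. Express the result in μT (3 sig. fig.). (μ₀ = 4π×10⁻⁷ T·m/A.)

B ≈ 24.4 μT

For a finite straight segment, B = (μ₀I/4πd)(sinθ₁ + sinθ₂), where θ₁, θ₂ are the angles from the perpendicular to each end.
The perpendicular foot is at one end, so the two end-offsets along the wire are 0 and L = 0.0134 m.
sinθ₁ = 0/√(0²+0.0114²) = 0.0000; sinθ₂ = 0.0134/√(0.0134²+0.0114²) = 0.7617.
B = (4π×10⁻⁷ × 3.65) / (4π × 0.0114) × (0.0000 + 0.7617) = 2.44×10⁻⁵ T.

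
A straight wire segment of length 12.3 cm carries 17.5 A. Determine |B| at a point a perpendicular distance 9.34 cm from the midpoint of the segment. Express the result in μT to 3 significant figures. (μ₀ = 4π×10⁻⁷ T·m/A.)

B ≈ 20.6 μT

For a finite straight segment, B = (μ₀I/4πd)(sinθ₁ + sinθ₂), where θ₁, θ₂ are the angles from the perpendicular to each end.
The perpendicular from the point meets the wire at its midpoint, so each end is L/2 = 0.0615 m away along the wire.
sinθ₁ = 0.0615/√(0.0615²+0.0934²) = 0.5499; sinθ₂ = 0.0615/√(0.0615²+0.0934²) = 0.5499.
B = (4π×10⁻⁷ × 17.5) / (4π × 0.0934) × (0.5499 + 0.5499) = 2.06×10⁻⁵ T.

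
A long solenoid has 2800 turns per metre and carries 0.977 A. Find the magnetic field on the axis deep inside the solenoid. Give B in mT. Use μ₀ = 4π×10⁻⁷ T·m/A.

Inside a long solenoid, B = μ₀nI with n = 2800 turns/m.
B = 4π×10⁻⁷ × 2800 × 0.977 = 3.44×10⁻³ T.

B ≈ 3.44 mT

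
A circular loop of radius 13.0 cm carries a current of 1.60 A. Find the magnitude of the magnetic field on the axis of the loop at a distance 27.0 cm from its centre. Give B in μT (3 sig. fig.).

B ≈ 0.631 μT

On the axis of a circular loop, B = μ₀IR² / [2(R²+z²)^(3/2)].
R² + z² = (0.13)² + (0.27)² = 0.0898 m², and (R²+z²)^(3/2) = 2.69×10⁻² m³.
B = (4π×10⁻⁷ × 1.60 × 0.0169) / (2 × 2.69×10⁻²) = 6.31×10⁻⁷ T.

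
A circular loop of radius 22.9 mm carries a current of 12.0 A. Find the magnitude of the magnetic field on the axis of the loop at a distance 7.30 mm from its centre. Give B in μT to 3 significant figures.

B ≈ 285 μT

On the axis of a circular loop, B = μ₀IR² / [2(R²+z²)^(3/2)].
R² + z² = (0.0229)² + (0.0073)² = 0.0005777 m², and (R²+z²)^(3/2) = 1.39×10⁻⁵ m³.
B = (4π×10⁻⁷ × 12.0 × 0.0005244) / (2 × 1.39×10⁻⁵) = 2.85×10⁻⁴ T.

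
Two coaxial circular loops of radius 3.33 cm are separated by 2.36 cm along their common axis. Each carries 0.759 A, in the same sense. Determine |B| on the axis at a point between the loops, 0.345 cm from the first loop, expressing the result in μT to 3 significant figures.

B ≈ 23.1 μT

Each loop contributes B = μ₀IR²/[2(R²+z²)^(3/2)] on the axis, with z measured from that loop.
Loop 1 (z = 0.00345 m): B₁ = 1.41×10⁻⁵ T. Loop 2 (z = 0.02015 m): B₂ = 8.97×10⁻⁶ T.
The fields add: B = B₁ + B₂ = 2.31×10⁻⁵ T.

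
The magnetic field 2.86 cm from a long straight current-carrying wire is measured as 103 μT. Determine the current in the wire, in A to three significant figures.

For a long straight wire B = μ₀I/(2πd), so I = 2πdB/μ₀.
I = 2π × 0.0286 × 1.03×10⁻⁴ / (4π×10⁻⁷) = 14.7 A.

I ≈ 14.7 A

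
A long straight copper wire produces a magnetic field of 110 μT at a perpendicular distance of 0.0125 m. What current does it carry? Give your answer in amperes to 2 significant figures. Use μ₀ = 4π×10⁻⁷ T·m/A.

I ≈ 6.9 A

For a long straight wire B = μ₀I/(2πd), so I = 2πdB/μ₀.
I = 2π × 0.0125 × 1.10×10⁻⁴ / (4π×10⁻⁷) = 6.87 A.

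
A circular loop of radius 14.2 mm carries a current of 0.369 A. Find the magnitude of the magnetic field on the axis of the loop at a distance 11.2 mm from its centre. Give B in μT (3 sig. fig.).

On the axis of a circular loop, B = μ₀IR² / [2(R²+z²)^(3/2)].
R² + z² = (0.0142)² + (0.0112)² = 0.0003271 m², and (R²+z²)^(3/2) = 5.92×10⁻⁶ m³.
B = (4π×10⁻⁷ × 0.369 × 0.0002016) / (2 × 5.92×10⁻⁶) = 7.90×10⁻⁶ T.

B ≈ 7.90 μT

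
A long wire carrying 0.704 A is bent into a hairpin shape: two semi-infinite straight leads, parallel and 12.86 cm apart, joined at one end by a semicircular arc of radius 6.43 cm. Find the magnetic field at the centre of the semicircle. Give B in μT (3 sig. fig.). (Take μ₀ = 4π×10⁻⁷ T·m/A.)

B ≈ 5.63 μT

The semicircular arc contributes B_arc = μ₀I·π/(4πR) = μ₀I/(4R) = 3.44×10⁻⁶ T.
Each semi-infinite lead is at perpendicular distance R = 0.0643 m from the centre, with the perpendicular foot at its near end, so it contributes μ₀I/(4πR); both point the same way, together 2.19×10⁻⁶ T.
Arc and leads all point the same direction: B = 3.44×10⁻⁶ + 2.19×10⁻⁶ = 5.63×10⁻⁶ T.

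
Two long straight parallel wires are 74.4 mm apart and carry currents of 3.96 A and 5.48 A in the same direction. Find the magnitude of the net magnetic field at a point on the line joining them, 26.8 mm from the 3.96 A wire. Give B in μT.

Each long wire gives B = μ₀I/(2πd). Distances are d₁ = 0.0268 m and d₂ = 0.0476 m.
B₁ = 2.96×10⁻⁵ T, B₂ = 2.30×10⁻⁵ T.
Between parallel currents the two contributions point in opposite directions, so they subtract. B = |B₁ − B₂| = |2.96×10⁻⁵ − 2.30×10⁻⁵| = 6.53×10⁻⁶ T.

B ≈ 6.53 μT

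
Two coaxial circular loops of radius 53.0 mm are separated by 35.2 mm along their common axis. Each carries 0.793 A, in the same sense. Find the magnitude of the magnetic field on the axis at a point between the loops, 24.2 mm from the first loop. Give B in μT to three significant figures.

B ≈ 15.9 μT

Each loop contributes B = μ₀IR²/[2(R²+z²)^(3/2)] on the axis, with z measured from that loop.
Loop 1 (z = 0.0242 m): B₁ = 7.08×10⁻⁶ T. Loop 2 (z = 0.011 m): B₂ = 8.82×10⁻⁶ T.
The fields add: B = B₁ + B₂ = 1.59×10⁻⁵ T.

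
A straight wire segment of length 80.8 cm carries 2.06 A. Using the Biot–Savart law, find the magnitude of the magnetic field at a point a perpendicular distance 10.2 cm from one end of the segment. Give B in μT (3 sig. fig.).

For a finite straight segment, B = (μ₀I/4πd)(sinθ₁ + sinθ₂), where θ₁, θ₂ are the angles from the perpendicular to each end.
The perpendicular foot is at one end, so the two end-offsets along the wire are 0 and L = 0.808 m.
sinθ₁ = 0/√(0²+0.102²) = 0.0000; sinθ₂ = 0.808/√(0.808²+0.102²) = 0.9921.
B = (4π×10⁻⁷ × 2.06) / (4π × 0.102) × (0.0000 + 0.9921) = 2.00×10⁻⁶ T.

B ≈ 2.00 μT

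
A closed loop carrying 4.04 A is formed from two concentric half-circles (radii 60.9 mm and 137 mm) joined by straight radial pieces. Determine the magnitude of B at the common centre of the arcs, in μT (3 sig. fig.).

The radial connectors point toward the centre, so dl × r̂ = 0 and they contribute nothing.
Each semicircle gives μ₀I/(4R): inner arc 2.08×10⁻⁵ T, outer arc 9.26×10⁻⁶ T.
The two arcs carry current in opposite angular senses, so their fields oppose: B = |2.08×10⁻⁵ − 9.26×10⁻⁶| = 1.16×10⁻⁵ T.

B ≈ 11.6 μT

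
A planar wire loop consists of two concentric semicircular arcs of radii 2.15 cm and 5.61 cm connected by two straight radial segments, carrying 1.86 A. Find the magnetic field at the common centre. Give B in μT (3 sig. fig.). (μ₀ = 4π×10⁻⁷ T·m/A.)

The radial connectors point toward the centre, so dl × r̂ = 0 and they contribute nothing.
Each semicircle gives μ₀I/(4R): inner arc 2.72×10⁻⁵ T, outer arc 1.04×10⁻⁵ T.
The two arcs carry current in opposite angular senses, so their fields oppose: B = |2.72×10⁻⁵ − 1.04×10⁻⁵| = 1.68×10⁻⁵ T.

B ≈ 16.8 μT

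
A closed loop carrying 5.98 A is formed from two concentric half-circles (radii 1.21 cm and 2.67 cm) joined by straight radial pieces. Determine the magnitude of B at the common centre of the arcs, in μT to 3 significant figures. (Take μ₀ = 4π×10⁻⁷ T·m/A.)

The radial connectors point toward the centre, so dl × r̂ = 0 and they contribute nothing.
Each semicircle gives μ₀I/(4R): inner arc 1.55×10⁻⁴ T, outer arc 7.04×10⁻⁵ T.
The two arcs carry current in opposite angular senses, so their fields oppose: B = |1.55×10⁻⁴ − 7.04×10⁻⁵| = 8.49×10⁻⁵ T.

B ≈ 84.9 μT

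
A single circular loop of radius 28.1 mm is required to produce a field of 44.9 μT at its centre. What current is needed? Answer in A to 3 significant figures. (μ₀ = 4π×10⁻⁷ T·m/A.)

At the centre of a circular loop B = μ₀I/(2R), so I = 2RB/μ₀.
With R = 0.0281 m, I = 2 × 0.0281 × 4.49×10⁻⁵ / (4π×10⁻⁷) = 2.01 A.

I ≈ 2.01 A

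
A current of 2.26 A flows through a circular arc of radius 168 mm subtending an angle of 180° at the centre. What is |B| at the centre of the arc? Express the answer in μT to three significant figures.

The Biot–Savart field of a circular arc at its centre is B = μ₀Iφ/(4πR), with φ = 3.142 rad.
B = (4π×10⁻⁷ × 2.26 × 3.142) / (4π × 0.168) = 4.23×10⁻⁶ T.

B ≈ 4.23 μT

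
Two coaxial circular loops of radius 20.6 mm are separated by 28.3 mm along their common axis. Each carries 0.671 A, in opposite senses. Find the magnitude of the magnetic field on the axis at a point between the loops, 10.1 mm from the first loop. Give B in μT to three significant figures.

Each loop contributes B = μ₀IR²/[2(R²+z²)^(3/2)] on the axis, with z measured from that loop.
Loop 1 (z = 0.0101 m): B₁ = 1.48×10⁻⁵ T. Loop 2 (z = 0.0182 m): B₂ = 8.61×10⁻⁶ T.
The fields oppose: B = |B₁ − B₂| = 6.20×10⁻⁶ T.

B ≈ 6.20 μT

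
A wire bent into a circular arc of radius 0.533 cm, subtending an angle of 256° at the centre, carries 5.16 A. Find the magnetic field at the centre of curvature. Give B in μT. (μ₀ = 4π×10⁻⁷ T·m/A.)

The Biot–Savart field of a circular arc at its centre is B = μ₀Iφ/(4πR), with φ = 4.468 rad.
B = (4π×10⁻⁷ × 5.16 × 4.468) / (4π × 0.00533) = 4.33×10⁻⁴ T.

B ≈ 433 μT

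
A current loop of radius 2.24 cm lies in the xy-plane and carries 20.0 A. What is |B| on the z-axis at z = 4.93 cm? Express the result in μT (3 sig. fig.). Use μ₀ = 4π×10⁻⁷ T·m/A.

B ≈ 39.7 μT

On the axis of a circular loop, B = μ₀IR² / [2(R²+z²)^(3/2)].
R² + z² = (0.0224)² + (0.0493)² = 0.002932 m², and (R²+z²)^(3/2) = 1.59×10⁻⁴ m³.
B = (4π×10⁻⁷ × 20.0 × 0.0005018) / (2 × 1.59×10⁻⁴) = 3.97×10⁻⁵ T.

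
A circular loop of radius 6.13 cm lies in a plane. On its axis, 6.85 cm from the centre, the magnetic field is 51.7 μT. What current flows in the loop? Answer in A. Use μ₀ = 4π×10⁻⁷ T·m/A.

I ≈ 17.0 A

On the axis of a loop, B = μ₀IR²/[2(R²+z²)^(3/2)], so I = 2B(R²+z²)^(3/2)/(μ₀R²).
R² + z² = 0.003758 + 0.004692 = 0.00845 m²; raised to 3/2 gives 7.77×10⁻⁴ m³.
I = 2 × 5.17×10⁻⁵ × 7.77×10⁻⁴ / (1.26×10⁻⁶ × 0.003758) = 17.0 A.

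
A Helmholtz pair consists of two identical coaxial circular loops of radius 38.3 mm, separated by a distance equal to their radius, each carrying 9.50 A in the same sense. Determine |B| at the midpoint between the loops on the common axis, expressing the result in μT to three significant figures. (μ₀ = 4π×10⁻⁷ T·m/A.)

Each loop contributes B = μ₀IR²/[2(R²+z²)^(3/2)] on the axis, with z measured from that loop.
Loop 1 (z = 0.01915 m): B₁ = 1.12×10⁻⁴ T. Loop 2 (z = 0.01915 m): B₂ = 1.12×10⁻⁴ T.
The fields add: B = B₁ + B₂ = 2.23×10⁻⁴ T.

B ≈ 223 μT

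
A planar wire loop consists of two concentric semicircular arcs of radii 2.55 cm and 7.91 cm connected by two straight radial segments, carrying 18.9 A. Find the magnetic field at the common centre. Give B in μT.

B ≈ 158 μT

The radial connectors point toward the centre, so dl × r̂ = 0 and they contribute nothing.
Each semicircle gives μ₀I/(4R): inner arc 2.33×10⁻⁴ T, outer arc 7.51×10⁻⁵ T.
The two arcs carry current in opposite angular senses, so their fields oppose: B = |2.33×10⁻⁴ − 7.51×10⁻⁵| = 1.58×10⁻⁴ T.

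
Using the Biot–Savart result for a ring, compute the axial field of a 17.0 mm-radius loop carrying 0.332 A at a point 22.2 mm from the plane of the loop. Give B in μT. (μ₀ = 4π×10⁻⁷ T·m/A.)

On the axis of a circular loop, B = μ₀IR² / [2(R²+z²)^(3/2)].
R² + z² = (0.017)² + (0.0222)² = 0.0007818 m², and (R²+z²)^(3/2) = 2.19×10⁻⁵ m³.
B = (4π×10⁻⁷ × 0.332 × 0.000289) / (2 × 2.19×10⁻⁵) = 2.76×10⁻⁶ T.

B ≈ 2.76 μT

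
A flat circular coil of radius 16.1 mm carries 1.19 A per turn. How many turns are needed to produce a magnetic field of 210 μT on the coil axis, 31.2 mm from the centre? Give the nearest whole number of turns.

For an N-turn coil, B = Nμ₀IR²/[2(R²+z²)^(3/2)]. A single turn gives B₁ = 4.48×10⁻⁶ T with R = 0.0161 m, z = 0.0312 m.
N = B/B₁ = 2.10×10⁻⁴ / 4.48×10⁻⁶ = 46.89.

N = 47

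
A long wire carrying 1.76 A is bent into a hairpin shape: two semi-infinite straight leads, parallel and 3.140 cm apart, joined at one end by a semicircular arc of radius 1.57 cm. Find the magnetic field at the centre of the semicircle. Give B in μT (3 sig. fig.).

The semicircular arc contributes B_arc = μ₀I·π/(4πR) = μ₀I/(4R) = 3.52×10⁻⁵ T.
Each semi-infinite lead is at perpendicular distance R = 0.0157 m from the centre, with the perpendicular foot at its near end, so it contributes μ₀I/(4πR); both point the same way, together 2.24×10⁻⁵ T.
Arc and leads all point the same direction: B = 3.52×10⁻⁵ + 2.24×10⁻⁵ = 5.76×10⁻⁵ T.

B ≈ 57.6 μT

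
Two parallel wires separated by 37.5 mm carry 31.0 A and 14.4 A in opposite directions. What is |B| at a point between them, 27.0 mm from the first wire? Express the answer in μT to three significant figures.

B ≈ 504 μT

Each long wire gives B = μ₀I/(2πd). Distances are d₁ = 0.027 m and d₂ = 0.0105 m.
B₁ = 2.30×10⁻⁴ T, B₂ = 2.74×10⁻⁴ T.
Between antiparallel currents both contributions point the same way, so they add. B = B₁ + B₂ = 2.30×10⁻⁴ + 2.74×10⁻⁴ = 5.04×10⁻⁴ T.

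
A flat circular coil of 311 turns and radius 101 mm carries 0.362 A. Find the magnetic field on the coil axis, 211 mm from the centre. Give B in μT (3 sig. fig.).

For an N-turn flat coil, B = Nμ₀IR²/[2(R²+z²)^(3/2)] with R = 0.101 m, z = 0.211 m.
B = 311 × 1.81×10⁻⁷ T = 5.64×10⁻⁵ T.

B ≈ 56.4 μT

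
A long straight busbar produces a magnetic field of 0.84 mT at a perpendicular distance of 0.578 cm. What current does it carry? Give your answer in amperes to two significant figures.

For a long straight wire B = μ₀I/(2πd), so I = 2πdB/μ₀.
I = 2π × 0.00578 × 8.40×10⁻⁴ / (4π×10⁻⁷) = 24.3 A.

I ≈ 24 A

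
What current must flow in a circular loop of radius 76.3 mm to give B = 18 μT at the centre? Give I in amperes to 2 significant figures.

I ≈ 2.2 A

At the centre of a circular loop B = μ₀I/(2R), so I = 2RB/μ₀.
With R = 0.0763 m, I = 2 × 0.0763 × 1.80×10⁻⁵ / (4π×10⁻⁷) = 2.19 A.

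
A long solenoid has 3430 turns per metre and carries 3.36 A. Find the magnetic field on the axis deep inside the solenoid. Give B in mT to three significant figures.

Inside a long solenoid, B = μ₀nI with n = 3430 turns/m.
B = 4π×10⁻⁷ × 3430 × 3.36 = 1.45×10⁻² T.

B ≈ 14.5 mT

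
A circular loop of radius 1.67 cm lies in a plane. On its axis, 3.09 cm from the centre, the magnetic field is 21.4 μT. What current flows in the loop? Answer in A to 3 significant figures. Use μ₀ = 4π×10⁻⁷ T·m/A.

On the axis of a loop, B = μ₀IR²/[2(R²+z²)^(3/2)], so I = 2B(R²+z²)^(3/2)/(μ₀R²).
R² + z² = 0.0002789 + 0.0009548 = 0.001234 m²; raised to 3/2 gives 4.33×10⁻⁵ m³.
I = 2 × 2.14×10⁻⁵ × 4.33×10⁻⁵ / (1.26×10⁻⁶ × 0.0002789) = 5.29 A.

I ≈ 5.29 A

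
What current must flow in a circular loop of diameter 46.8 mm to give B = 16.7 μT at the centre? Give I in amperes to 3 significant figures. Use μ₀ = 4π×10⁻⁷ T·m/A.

At the centre of a circular loop B = μ₀I/(2R), so I = 2RB/μ₀.
With R = 0.0234 m, I = 2 × 0.0234 × 1.67×10⁻⁵ / (4π×10⁻⁷) = 0.622 A.

I ≈ 0.622 A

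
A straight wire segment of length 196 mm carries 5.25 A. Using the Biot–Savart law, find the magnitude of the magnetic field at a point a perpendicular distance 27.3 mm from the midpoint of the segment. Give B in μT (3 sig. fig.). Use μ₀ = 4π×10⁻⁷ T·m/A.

B ≈ 37.1 μT

For a finite straight segment, B = (μ₀I/4πd)(sinθ₁ + sinθ₂), where θ₁, θ₂ are the angles from the perpendicular to each end.
The perpendicular from the point meets the wire at its midpoint, so each end is L/2 = 0.098 m away along the wire.
sinθ₁ = 0.098/√(0.098²+0.0273²) = 0.9633; sinθ₂ = 0.098/√(0.098²+0.0273²) = 0.9633.
B = (4π×10⁻⁷ × 5.25) / (4π × 0.0273) × (0.9633 + 0.9633) = 3.71×10⁻⁵ T.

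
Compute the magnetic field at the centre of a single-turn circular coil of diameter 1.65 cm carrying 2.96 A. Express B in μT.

B ≈ 225 μT

At the centre of a circular loop the Biot–Savart law gives B = μ₀I/(2R) (so R = 0.00825 m).
B = (4π×10⁻⁷ × 2.96) / (2 × 0.00825) = 2.25×10⁻⁴ T.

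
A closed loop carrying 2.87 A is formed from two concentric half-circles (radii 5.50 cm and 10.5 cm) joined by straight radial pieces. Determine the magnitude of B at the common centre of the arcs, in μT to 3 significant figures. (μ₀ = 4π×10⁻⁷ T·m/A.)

B ≈ 7.81 μT

The radial connectors point toward the centre, so dl × r̂ = 0 and they contribute nothing.
Each semicircle gives μ₀I/(4R): inner arc 1.64×10⁻⁵ T, outer arc 8.59×10⁻⁶ T.
The two arcs carry current in opposite angular senses, so their fields oppose: B = |1.64×10⁻⁵ − 8.59×10⁻⁶| = 7.81×10⁻⁶ T.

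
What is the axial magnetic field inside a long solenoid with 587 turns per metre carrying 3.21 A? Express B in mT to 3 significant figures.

B ≈ 2.37 mT

Inside a long solenoid, B = μ₀nI with n = 587 turns/m.
B = 4π×10⁻⁷ × 587 × 3.21 = 2.37×10⁻³ T.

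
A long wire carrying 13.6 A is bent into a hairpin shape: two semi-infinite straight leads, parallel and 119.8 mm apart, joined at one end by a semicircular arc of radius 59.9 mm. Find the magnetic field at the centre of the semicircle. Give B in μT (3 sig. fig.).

The semicircular arc contributes B_arc = μ₀I·π/(4πR) = μ₀I/(4R) = 7.13×10⁻⁵ T.
Each semi-infinite lead is at perpendicular distance R = 0.0599 m from the centre, with the perpendicular foot at its near end, so it contributes μ₀I/(4πR); both point the same way, together 4.54×10⁻⁵ T.
Arc and leads all point the same direction: B = 7.13×10⁻⁵ + 4.54×10⁻⁵ = 1.17×10⁻⁴ T.

B ≈ 117 μT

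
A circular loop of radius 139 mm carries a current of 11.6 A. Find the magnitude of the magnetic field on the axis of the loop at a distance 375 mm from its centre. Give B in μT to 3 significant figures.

B ≈ 2.20 μT

On the axis of a circular loop, B = μ₀IR² / [2(R²+z²)^(3/2)].
R² + z² = (0.139)² + (0.375)² = 0.1599 m², and (R²+z²)^(3/2) = 6.40×10⁻² m³.
B = (4π×10⁻⁷ × 11.6 × 0.01932) / (2 × 6.40×10⁻²) = 2.20×10⁻⁶ T.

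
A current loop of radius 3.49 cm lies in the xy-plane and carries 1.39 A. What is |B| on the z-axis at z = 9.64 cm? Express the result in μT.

On the axis of a circular loop, B = μ₀IR² / [2(R²+z²)^(3/2)].
R² + z² = (0.0349)² + (0.0964)² = 0.01051 m², and (R²+z²)^(3/2) = 1.08×10⁻³ m³.
B = (4π×10⁻⁷ × 1.39 × 0.001218) / (2 × 1.08×10⁻³) = 9.87×10⁻⁷ T.

B ≈ 0.987 μT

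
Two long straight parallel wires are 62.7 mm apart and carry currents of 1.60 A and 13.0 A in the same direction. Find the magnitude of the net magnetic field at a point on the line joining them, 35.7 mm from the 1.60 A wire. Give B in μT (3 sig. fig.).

B ≈ 87.3 μT

Each long wire gives B = μ₀I/(2πd). Distances are d₁ = 0.0357 m and d₂ = 0.027 m.
B₁ = 8.96×10⁻⁶ T, B₂ = 9.63×10⁻⁵ T.
Between parallel currents the two contributions point in opposite directions, so they subtract. B = |B₁ − B₂| = |8.96×10⁻⁶ − 9.63×10⁻⁵| = 8.73×10⁻⁵ T.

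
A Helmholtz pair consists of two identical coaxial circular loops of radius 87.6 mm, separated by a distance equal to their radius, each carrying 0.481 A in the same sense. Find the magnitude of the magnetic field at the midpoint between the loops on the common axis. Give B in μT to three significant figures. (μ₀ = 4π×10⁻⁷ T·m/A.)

B ≈ 4.94 μT

Each loop contributes B = μ₀IR²/[2(R²+z²)^(3/2)] on the axis, with z measured from that loop.
Loop 1 (z = 0.0438 m): B₁ = 2.47×10⁻⁶ T. Loop 2 (z = 0.0438 m): B₂ = 2.47×10⁻⁶ T.
The fields add: B = B₁ + B₂ = 4.94×10⁻⁶ T.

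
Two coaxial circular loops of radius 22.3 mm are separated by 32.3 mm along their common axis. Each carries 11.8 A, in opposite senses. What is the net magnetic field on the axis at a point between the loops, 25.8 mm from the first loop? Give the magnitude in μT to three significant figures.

B ≈ 201 μT

Each loop contributes B = μ₀IR²/[2(R²+z²)^(3/2)] on the axis, with z measured from that loop.
Loop 1 (z = 0.0258 m): B₁ = 9.30×10⁻⁵ T. Loop 2 (z = 0.0065 m): B₂ = 2.94×10⁻⁴ T.
The fields oppose: B = |B₁ − B₂| = 2.01×10⁻⁴ T.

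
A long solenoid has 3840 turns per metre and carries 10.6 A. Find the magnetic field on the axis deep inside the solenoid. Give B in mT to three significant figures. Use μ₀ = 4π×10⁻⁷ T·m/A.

B ≈ 51.2 mT

Inside a long solenoid, B = μ₀nI with n = 3840 turns/m.
B = 4π×10⁻⁷ × 3840 × 10.6 = 5.12×10⁻² T.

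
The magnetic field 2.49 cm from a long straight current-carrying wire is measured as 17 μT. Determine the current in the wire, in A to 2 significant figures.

I ≈ 2.1 A

For a long straight wire B = μ₀I/(2πd), so I = 2πdB/μ₀.
I = 2π × 0.0249 × 1.70×10⁻⁵ / (4π×10⁻⁷) = 2.12 A.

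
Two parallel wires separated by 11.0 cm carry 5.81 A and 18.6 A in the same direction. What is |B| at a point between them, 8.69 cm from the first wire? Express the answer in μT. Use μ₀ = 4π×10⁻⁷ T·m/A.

Each long wire gives B = μ₀I/(2πd). Distances are d₁ = 0.0869 m and d₂ = 0.0231 m.
B₁ = 1.34×10⁻⁵ T, B₂ = 1.61×10⁻⁴ T.
Between parallel currents the two contributions point in opposite directions, so they subtract. B = |B₁ − B₂| = |1.34×10⁻⁵ − 1.61×10⁻⁴| = 1.48×10⁻⁴ T.

B ≈ 148 μT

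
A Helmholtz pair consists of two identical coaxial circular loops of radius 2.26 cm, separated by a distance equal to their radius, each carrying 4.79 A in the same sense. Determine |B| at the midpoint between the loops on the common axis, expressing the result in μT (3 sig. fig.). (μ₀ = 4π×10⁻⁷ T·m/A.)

B ≈ 191 μT

Each loop contributes B = μ₀IR²/[2(R²+z²)^(3/2)] on the axis, with z measured from that loop.
Loop 1 (z = 0.0113 m): B₁ = 9.53×10⁻⁵ T. Loop 2 (z = 0.0113 m): B₂ = 9.53×10⁻⁵ T.
The fields add: B = B₁ + B₂ = 1.91×10⁻⁴ T.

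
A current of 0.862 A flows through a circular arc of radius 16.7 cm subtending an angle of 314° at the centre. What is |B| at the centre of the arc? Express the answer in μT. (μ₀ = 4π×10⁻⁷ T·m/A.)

B ≈ 2.83 μT

The Biot–Savart field of a circular arc at its centre is B = μ₀Iφ/(4πR), with φ = 5.48 rad.
B = (4π×10⁻⁷ × 0.862 × 5.48) / (4π × 0.167) = 2.83×10⁻⁶ T.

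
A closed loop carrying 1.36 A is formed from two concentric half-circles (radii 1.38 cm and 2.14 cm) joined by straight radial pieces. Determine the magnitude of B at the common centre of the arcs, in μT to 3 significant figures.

B ≈ 11.0 μT

The radial connectors point toward the centre, so dl × r̂ = 0 and they contribute nothing.
Each semicircle gives μ₀I/(4R): inner arc 3.10×10⁻⁵ T, outer arc 2.00×10⁻⁵ T.
The two arcs carry current in opposite angular senses, so their fields oppose: B = |3.10×10⁻⁵ − 2.00×10⁻⁵| = 1.10×10⁻⁵ T.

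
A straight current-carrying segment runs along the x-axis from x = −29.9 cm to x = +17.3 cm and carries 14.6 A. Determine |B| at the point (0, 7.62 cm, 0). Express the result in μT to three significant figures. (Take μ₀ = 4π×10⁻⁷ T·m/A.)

For a finite straight segment, B = (μ₀I/4πd)(sinθ₁ + sinθ₂), where θ₁, θ₂ are the angles from the perpendicular to each end.
The perpendicular distance is d = 0.0762 m; the end-offsets along the wire are a = 0.299 m and b = 0.173 m.
sinθ₁ = 0.299/√(0.299²+0.0762²) = 0.9690; sinθ₂ = 0.173/√(0.173²+0.0762²) = 0.9152.
B = (4π×10⁻⁷ × 14.6) / (4π × 0.0762) × (0.9690 + 0.9152) = 3.61×10⁻⁵ T.

B ≈ 36.1 μT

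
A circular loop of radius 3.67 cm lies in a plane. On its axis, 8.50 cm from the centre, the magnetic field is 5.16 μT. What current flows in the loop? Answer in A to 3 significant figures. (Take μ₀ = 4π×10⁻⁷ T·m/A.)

On the axis of a loop, B = μ₀IR²/[2(R²+z²)^(3/2)], so I = 2B(R²+z²)^(3/2)/(μ₀R²).
R² + z² = 0.001347 + 0.007225 = 0.008572 m²; raised to 3/2 gives 7.94×10⁻⁴ m³.
I = 2 × 5.16×10⁻⁶ × 7.94×10⁻⁴ / (1.26×10⁻⁶ × 0.001347) = 4.84 A.

I ≈ 4.84 A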